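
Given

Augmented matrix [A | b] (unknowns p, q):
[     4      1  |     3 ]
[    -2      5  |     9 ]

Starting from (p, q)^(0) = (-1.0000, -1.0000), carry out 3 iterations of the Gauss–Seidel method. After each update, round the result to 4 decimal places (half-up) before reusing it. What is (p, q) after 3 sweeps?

(0.2800, 1.9120)

Iteration 1:
  p = (3 - (1)·-1.0000) / (4) = 1.0000
  q = (9 - (-2)·1.0000) / (5) = 2.2000
Iteration 2:
  p = (3 - (1)·2.2000) / (4) = 0.2000
  q = (9 - (-2)·0.2000) / (5) = 1.8800
Iteration 3:
  p = (3 - (1)·1.8800) / (4) = 0.2800
  q = (9 - (-2)·0.2800) / (5) = 1.9120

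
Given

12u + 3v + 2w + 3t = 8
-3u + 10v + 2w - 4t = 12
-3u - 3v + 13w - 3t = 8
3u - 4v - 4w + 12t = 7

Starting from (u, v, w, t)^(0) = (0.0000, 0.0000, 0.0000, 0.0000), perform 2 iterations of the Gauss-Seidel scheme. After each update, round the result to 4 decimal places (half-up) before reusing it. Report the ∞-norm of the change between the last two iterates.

0.8439

Iteration 1:
  u = (8 - (3)·0.0000 - (2)·0.0000 - (3)·0.0000) / (12) = 0.6667
  v = (12 - (-3)·0.6667 - (2)·0.0000 - (-4)·0.0000) / (10) = 1.4000
  w = (8 - (-3)·0.6667 - (-3)·1.4000 - (-3)·0.0000) / (13) = 1.0923
  t = (7 - (3)·0.6667 - (-4)·1.4000 - (-4)·1.0923) / (12) = 1.2474
Iteration 2:
  u = (8 - (3)·1.4000 - (2)·1.0923 - (3)·1.2474) / (12) = -0.1772
  v = (12 - (-3)·-0.1772 - (2)·1.0923 - (-4)·1.2474) / (10) = 1.4273
  w = (8 - (-3)·-0.1772 - (-3)·1.4273 - (-3)·1.2474) / (13) = 1.1917
  t = (7 - (3)·-0.1772 - (-4)·1.4273 - (-4)·1.1917) / (12) = 1.5006
Change: (-0.8439, 0.0273, 0.0994, 0.2532) → max |·| = 0.8439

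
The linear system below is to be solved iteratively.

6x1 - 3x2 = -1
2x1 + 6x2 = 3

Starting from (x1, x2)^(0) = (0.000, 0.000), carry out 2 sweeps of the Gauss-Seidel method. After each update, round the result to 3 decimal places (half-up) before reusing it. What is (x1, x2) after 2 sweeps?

(0.111, 0.463)

Iteration 1:
  x1 = (-1 - (-3)·0.000) / (6) = -0.167
  x2 = (3 - (2)·-0.167) / (6) = 0.556
Iteration 2:
  x1 = (-1 - (-3)·0.556) / (6) = 0.111
  x2 = (3 - (2)·0.111) / (6) = 0.463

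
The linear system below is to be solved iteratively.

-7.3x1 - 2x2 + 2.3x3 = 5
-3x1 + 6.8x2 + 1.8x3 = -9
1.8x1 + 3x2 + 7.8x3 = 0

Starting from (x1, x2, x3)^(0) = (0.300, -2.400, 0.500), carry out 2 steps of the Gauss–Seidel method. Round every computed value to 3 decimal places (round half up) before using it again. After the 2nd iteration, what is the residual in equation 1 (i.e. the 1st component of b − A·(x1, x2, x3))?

Iteration 1:
  x1 = (5 - (-2)·-2.400 - (2.3)·0.500) / (-7.3) = 0.130
  x2 = (-9 - (-3)·0.130 - (1.8)·0.500) / (6.8) = -1.399
  x3 = (0 - (1.8)·0.130 - (3)·-1.399) / (7.8) = 0.508
Iteration 2:
  x1 = (5 - (-2)·-1.399 - (2.3)·0.508) / (-7.3) = -0.142
  x2 = (-9 - (-3)·-0.142 - (1.8)·0.508) / (6.8) = -1.521
  x3 = (0 - (1.8)·-0.142 - (3)·-1.521) / (7.8) = 0.618
Residual b − A·x = (-0.500, -0.196, -0.002)

-0.500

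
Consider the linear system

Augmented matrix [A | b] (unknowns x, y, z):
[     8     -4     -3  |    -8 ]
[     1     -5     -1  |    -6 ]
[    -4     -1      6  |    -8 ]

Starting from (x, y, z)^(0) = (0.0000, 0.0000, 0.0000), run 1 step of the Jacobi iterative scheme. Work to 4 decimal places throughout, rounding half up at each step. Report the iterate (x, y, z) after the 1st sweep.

(-1.0000, 1.2000, -1.3333)

Iteration 1:
  x = (-8 - (-4)·0.0000 - (-3)·0.0000) / (8) = -1.0000
  y = (-6 - (1)·0.0000 - (-1)·0.0000) / (-5) = 1.2000
  z = (-8 - (-4)·0.0000 - (-1)·0.0000) / (6) = -1.3333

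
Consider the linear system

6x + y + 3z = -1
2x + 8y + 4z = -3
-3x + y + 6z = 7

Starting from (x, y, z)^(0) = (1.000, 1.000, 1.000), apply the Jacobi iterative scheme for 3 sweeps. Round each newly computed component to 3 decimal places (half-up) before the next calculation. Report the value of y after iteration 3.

Iteration 1:
  x = (-1 - (1)·1.000 - (3)·1.000) / (6) = -0.833
  y = (-3 - (2)·1.000 - (4)·1.000) / (8) = -1.125
  z = (7 - (-3)·1.000 - (1)·1.000) / (6) = 1.500
Iteration 2:
  x = (-1 - (1)·-1.125 - (3)·1.500) / (6) = -0.729
  y = (-3 - (2)·-0.833 - (4)·1.500) / (8) = -0.917
  z = (7 - (-3)·-0.833 - (1)·-1.125) / (6) = 0.938
Iteration 3:
  x = (-1 - (1)·-0.917 - (3)·0.938) / (6) = -0.483
  y = (-3 - (2)·-0.729 - (4)·0.938) / (8) = -0.662
  z = (7 - (-3)·-0.729 - (1)·-0.917) / (6) = 0.955

-0.662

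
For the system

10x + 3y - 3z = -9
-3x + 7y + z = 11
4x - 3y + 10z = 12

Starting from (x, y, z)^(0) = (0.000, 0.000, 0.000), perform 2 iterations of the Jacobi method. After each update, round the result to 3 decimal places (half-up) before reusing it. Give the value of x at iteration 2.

-1.011

Iteration 1:
  x = (-9 - (3)·0.000 - (-3)·0.000) / (10) = -0.900
  y = (11 - (-3)·0.000 - (1)·0.000) / (7) = 1.571
  z = (12 - (4)·0.000 - (-3)·0.000) / (10) = 1.200
Iteration 2:
  x = (-9 - (3)·1.571 - (-3)·1.200) / (10) = -1.011
  y = (11 - (-3)·-0.900 - (1)·1.200) / (7) = 1.014
  z = (12 - (4)·-0.900 - (-3)·1.571) / (10) = 2.031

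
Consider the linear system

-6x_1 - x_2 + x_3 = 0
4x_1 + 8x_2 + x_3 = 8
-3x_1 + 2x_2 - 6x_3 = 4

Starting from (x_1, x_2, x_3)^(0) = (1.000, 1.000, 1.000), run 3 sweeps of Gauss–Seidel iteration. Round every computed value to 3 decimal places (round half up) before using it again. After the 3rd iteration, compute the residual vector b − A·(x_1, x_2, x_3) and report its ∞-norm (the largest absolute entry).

0.021

Iteration 1:
  x_1 = (0 - (-1)·1.000 - (1)·1.000) / (-6) = 0.000
  x_2 = (8 - (4)·0.000 - (1)·1.000) / (8) = 0.875
  x_3 = (4 - (-3)·0.000 - (2)·0.875) / (-6) = -0.375
Iteration 2:
  x_1 = (0 - (-1)·0.875 - (1)·-0.375) / (-6) = -0.208
  x_2 = (8 - (4)·-0.208 - (1)·-0.375) / (8) = 1.151
  x_3 = (4 - (-3)·-0.208 - (2)·1.151) / (-6) = -0.179
Iteration 3:
  x_1 = (0 - (-1)·1.151 - (1)·-0.179) / (-6) = -0.222
  x_2 = (8 - (4)·-0.222 - (1)·-0.179) / (8) = 1.133
  x_3 = (4 - (-3)·-0.222 - (2)·1.133) / (-6) = -0.178
Residual b − A·x = (-0.021, 0.002, 0.000); ∞-norm = 0.021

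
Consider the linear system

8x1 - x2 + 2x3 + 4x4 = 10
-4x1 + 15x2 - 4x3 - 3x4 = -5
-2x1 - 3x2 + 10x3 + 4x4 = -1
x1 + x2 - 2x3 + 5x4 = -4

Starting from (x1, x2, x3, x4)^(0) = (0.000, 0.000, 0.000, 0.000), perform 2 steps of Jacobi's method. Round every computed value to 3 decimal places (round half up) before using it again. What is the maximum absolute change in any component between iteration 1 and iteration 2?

Iteration 1:
  x1 = (10 - (-1)·0.000 - (2)·0.000 - (4)·0.000) / (8) = 1.250
  x2 = (-5 - (-4)·0.000 - (-4)·0.000 - (-3)·0.000) / (15) = -0.333
  x3 = (-1 - (-2)·0.000 - (-3)·0.000 - (4)·0.000) / (10) = -0.100
  x4 = (-4 - (1)·0.000 - (1)·0.000 - (-2)·0.000) / (5) = -0.800
Iteration 2:
  x1 = (10 - (-1)·-0.333 - (2)·-0.100 - (4)·-0.800) / (8) = 1.633
  x2 = (-5 - (-4)·1.250 - (-4)·-0.100 - (-3)·-0.800) / (15) = -0.187
  x3 = (-1 - (-2)·1.250 - (-3)·-0.333 - (4)·-0.800) / (10) = 0.370
  x4 = (-4 - (1)·1.250 - (1)·-0.333 - (-2)·-0.100) / (5) = -1.023
Change: (0.383, 0.146, 0.470, -0.223) → max |·| = 0.470

0.470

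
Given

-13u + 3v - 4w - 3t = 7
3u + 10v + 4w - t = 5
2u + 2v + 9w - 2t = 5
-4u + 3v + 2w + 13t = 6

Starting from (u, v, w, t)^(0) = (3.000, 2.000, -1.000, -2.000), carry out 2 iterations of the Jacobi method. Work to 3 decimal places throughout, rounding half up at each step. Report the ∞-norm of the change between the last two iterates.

Iteration 1:
  u = (7 - (3)·2.000 - (-4)·-1.000 - (-3)·-2.000) / (-13) = 0.692
  v = (5 - (3)·3.000 - (4)·-1.000 - (-1)·-2.000) / (10) = -0.200
  w = (5 - (2)·3.000 - (2)·2.000 - (-2)·-2.000) / (9) = -1.000
  t = (6 - (-4)·3.000 - (3)·2.000 - (2)·-1.000) / (13) = 1.077
Iteration 2:
  u = (7 - (3)·-0.200 - (-4)·-1.000 - (-3)·1.077) / (-13) = -0.525
  v = (5 - (3)·0.692 - (4)·-1.000 - (-1)·1.077) / (10) = 0.800
  w = (5 - (2)·0.692 - (2)·-0.200 - (-2)·1.077) / (9) = 0.686
  t = (6 - (-4)·0.692 - (3)·-0.200 - (2)·-1.000) / (13) = 0.874
Change: (-1.217, 1.000, 1.686, -0.203) → max |·| = 1.686

1.686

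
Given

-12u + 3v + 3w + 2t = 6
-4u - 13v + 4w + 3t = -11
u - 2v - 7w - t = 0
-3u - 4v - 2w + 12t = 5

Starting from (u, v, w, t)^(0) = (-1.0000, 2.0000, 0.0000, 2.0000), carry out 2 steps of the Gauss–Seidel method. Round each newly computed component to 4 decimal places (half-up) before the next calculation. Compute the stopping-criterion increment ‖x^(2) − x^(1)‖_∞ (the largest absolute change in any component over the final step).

0.5435

Iteration 1:
  u = (6 - (3)·2.0000 - (3)·0.0000 - (2)·2.0000) / (-12) = 0.3333
  v = (-11 - (-4)·0.3333 - (4)·0.0000 - (3)·2.0000) / (-13) = 1.2051
  w = (0 - (1)·0.3333 - (-2)·1.2051 - (-1)·2.0000) / (-7) = -0.5824
  t = (5 - (-3)·0.3333 - (-4)·1.2051 - (-2)·-0.5824) / (12) = 0.8046
Iteration 2:
  u = (6 - (3)·1.2051 - (3)·-0.5824 - (2)·0.8046) / (-12) = -0.2102
  v = (-11 - (-4)·-0.2102 - (4)·-0.5824 - (3)·0.8046) / (-13) = 0.9173
  w = (0 - (1)·-0.2102 - (-2)·0.9173 - (-1)·0.8046) / (-7) = -0.4071
  t = (5 - (-3)·-0.2102 - (-4)·0.9173 - (-2)·-0.4071) / (12) = 0.6020
Change: (-0.5435, -0.2878, 0.1753, -0.2026) → max |·| = 0.5435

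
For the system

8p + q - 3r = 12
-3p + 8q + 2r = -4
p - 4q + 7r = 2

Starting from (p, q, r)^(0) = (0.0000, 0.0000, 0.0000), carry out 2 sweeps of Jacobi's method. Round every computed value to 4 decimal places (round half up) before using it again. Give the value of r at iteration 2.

-0.2143

Iteration 1:
  p = (12 - (1)·0.0000 - (-3)·0.0000) / (8) = 1.5000
  q = (-4 - (-3)·0.0000 - (2)·0.0000) / (8) = -0.5000
  r = (2 - (1)·0.0000 - (-4)·0.0000) / (7) = 0.2857
Iteration 2:
  p = (12 - (1)·-0.5000 - (-3)·0.2857) / (8) = 1.6696
  q = (-4 - (-3)·1.5000 - (2)·0.2857) / (8) = -0.0089
  r = (2 - (1)·1.5000 - (-4)·-0.5000) / (7) = -0.2143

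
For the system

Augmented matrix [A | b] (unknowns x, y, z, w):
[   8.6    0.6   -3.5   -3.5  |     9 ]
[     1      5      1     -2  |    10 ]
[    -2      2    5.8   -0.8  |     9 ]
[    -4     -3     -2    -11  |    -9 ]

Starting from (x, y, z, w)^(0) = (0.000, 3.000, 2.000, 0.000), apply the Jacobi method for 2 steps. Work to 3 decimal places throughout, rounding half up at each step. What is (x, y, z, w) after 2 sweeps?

(0.997, 1.421, 1.519, -0.313)

Iteration 1:
  x = (9 - (0.6)·3.000 - (-3.5)·2.000 - (-3.5)·0.000) / (8.6) = 1.651
  y = (10 - (1)·0.000 - (1)·2.000 - (-2)·0.000) / (5) = 1.600
  z = (9 - (-2)·0.000 - (2)·3.000 - (-0.8)·0.000) / (5.8) = 0.517
  w = (-9 - (-4)·0.000 - (-3)·3.000 - (-2)·2.000) / (-11) = -0.364
Iteration 2:
  x = (9 - (0.6)·1.600 - (-3.5)·0.517 - (-3.5)·-0.364) / (8.6) = 0.997
  y = (10 - (1)·1.651 - (1)·0.517 - (-2)·-0.364) / (5) = 1.421
  z = (9 - (-2)·1.651 - (2)·1.600 - (-0.8)·-0.364) / (5.8) = 1.519
  w = (-9 - (-4)·1.651 - (-3)·1.600 - (-2)·0.517) / (-11) = -0.313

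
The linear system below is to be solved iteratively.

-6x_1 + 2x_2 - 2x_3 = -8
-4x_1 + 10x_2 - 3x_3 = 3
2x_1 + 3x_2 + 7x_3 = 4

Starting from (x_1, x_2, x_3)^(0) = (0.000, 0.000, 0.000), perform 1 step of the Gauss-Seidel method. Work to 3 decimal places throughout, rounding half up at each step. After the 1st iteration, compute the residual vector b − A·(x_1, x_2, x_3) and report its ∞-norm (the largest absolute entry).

Iteration 1:
  x_1 = (-8 - (2)·0.000 - (-2)·0.000) / (-6) = 1.333
  x_2 = (3 - (-4)·1.333 - (-3)·0.000) / (10) = 0.833
  x_3 = (4 - (2)·1.333 - (3)·0.833) / (7) = -0.166
Residual b − A·x = (-2.000, -0.496, -0.003); ∞-norm = 2.000

2.000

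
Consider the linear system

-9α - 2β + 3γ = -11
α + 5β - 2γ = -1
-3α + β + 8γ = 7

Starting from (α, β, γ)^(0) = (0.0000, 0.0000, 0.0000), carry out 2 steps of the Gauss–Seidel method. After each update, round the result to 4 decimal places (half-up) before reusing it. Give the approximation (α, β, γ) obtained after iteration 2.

(1.7839, -0.0012, 1.5441)

Iteration 1:
  α = (-11 - (-2)·0.0000 - (3)·0.0000) / (-9) = 1.2222
  β = (-1 - (1)·1.2222 - (-2)·0.0000) / (5) = -0.4444
  γ = (7 - (-3)·1.2222 - (1)·-0.4444) / (8) = 1.3889
Iteration 2:
  α = (-11 - (-2)·-0.4444 - (3)·1.3889) / (-9) = 1.7839
  β = (-1 - (1)·1.7839 - (-2)·1.3889) / (5) = -0.0012
  γ = (7 - (-3)·1.7839 - (1)·-0.0012) / (8) = 1.5441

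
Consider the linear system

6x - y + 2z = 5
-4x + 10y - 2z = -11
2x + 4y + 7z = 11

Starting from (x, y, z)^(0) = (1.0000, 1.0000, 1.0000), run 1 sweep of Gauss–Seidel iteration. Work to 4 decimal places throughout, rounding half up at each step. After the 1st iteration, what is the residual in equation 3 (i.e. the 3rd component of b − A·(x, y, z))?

Iteration 1:
  x = (5 - (-1)·1.0000 - (2)·1.0000) / (6) = 0.6667
  y = (-11 - (-4)·0.6667 - (-2)·1.0000) / (10) = -0.6333
  z = (11 - (2)·0.6667 - (4)·-0.6333) / (7) = 1.7428
Residual b − A·x = (-3.1191, 1.4854, 0.0002)

0.0002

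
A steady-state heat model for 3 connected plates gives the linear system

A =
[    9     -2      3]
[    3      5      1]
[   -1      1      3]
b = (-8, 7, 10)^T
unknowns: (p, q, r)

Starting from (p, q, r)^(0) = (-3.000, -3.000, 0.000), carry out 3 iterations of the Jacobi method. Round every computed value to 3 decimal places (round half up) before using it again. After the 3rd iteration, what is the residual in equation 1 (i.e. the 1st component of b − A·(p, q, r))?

Iteration 1:
  p = (-8 - (-2)·-3.000 - (3)·0.000) / (9) = -1.556
  q = (7 - (3)·-3.000 - (1)·0.000) / (5) = 3.200
  r = (10 - (-1)·-3.000 - (1)·-3.000) / (3) = 3.333
Iteration 2:
  p = (-8 - (-2)·3.200 - (3)·3.333) / (9) = -1.289
  q = (7 - (3)·-1.556 - (1)·3.333) / (5) = 1.667
  r = (10 - (-1)·-1.556 - (1)·3.200) / (3) = 1.748
Iteration 3:
  p = (-8 - (-2)·1.667 - (3)·1.748) / (9) = -1.101
  q = (7 - (3)·-1.289 - (1)·1.748) / (5) = 1.824
  r = (10 - (-1)·-1.289 - (1)·1.667) / (3) = 2.348
Residual b − A·x = (-1.487, -1.165, 0.031)

-1.487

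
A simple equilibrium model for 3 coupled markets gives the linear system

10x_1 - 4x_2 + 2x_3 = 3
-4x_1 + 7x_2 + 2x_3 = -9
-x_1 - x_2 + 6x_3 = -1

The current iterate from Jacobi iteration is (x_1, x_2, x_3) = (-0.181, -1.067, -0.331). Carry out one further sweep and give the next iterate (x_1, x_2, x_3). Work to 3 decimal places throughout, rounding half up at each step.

(-0.061, -1.295, -0.375)

One sweep:
  x_1 = (3 - (-4)·-1.067 - (2)·-0.331) / (10) = -0.061
  x_2 = (-9 - (-4)·-0.181 - (2)·-0.331) / (7) = -1.295
  x_3 = (-1 - (-1)·-0.181 - (-1)·-1.067) / (6) = -0.375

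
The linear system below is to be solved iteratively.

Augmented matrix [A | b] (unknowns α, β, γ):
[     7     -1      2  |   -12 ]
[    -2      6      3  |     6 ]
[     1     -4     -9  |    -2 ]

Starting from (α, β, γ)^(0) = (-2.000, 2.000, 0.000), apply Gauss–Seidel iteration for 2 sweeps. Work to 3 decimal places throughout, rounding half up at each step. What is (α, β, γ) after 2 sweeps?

Iteration 1:
  α = (-12 - (-1)·2.000 - (2)·0.000) / (7) = -1.429
  β = (6 - (-2)·-1.429 - (3)·0.000) / (6) = 0.524
  γ = (-2 - (1)·-1.429 - (-4)·0.524) / (-9) = -0.169
Iteration 2:
  α = (-12 - (-1)·0.524 - (2)·-0.169) / (7) = -1.591
  β = (6 - (-2)·-1.591 - (3)·-0.169) / (6) = 0.554
  γ = (-2 - (1)·-1.591 - (-4)·0.554) / (-9) = -0.201

(-1.591, 0.554, -0.201)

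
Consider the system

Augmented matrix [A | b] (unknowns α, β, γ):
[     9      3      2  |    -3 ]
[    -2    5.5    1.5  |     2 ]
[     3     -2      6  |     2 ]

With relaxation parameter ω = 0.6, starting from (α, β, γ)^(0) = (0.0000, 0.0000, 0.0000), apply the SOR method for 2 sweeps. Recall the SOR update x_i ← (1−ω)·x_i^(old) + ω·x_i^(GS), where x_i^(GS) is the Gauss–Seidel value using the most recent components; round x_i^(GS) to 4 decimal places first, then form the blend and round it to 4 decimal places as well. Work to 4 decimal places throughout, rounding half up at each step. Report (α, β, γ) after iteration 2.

Iteration 1:
  α: GS value = (-3 - (3)·0.0000 - (2)·0.0000) / (9) = -0.3333;  α ← (1−ω)·0.0000 + ω·-0.3333 = -0.2000
  β: GS value = (2 - (-2)·-0.2000 - (1.5)·0.0000) / (5.5) = 0.2909;  β ← (1−ω)·0.0000 + ω·0.2909 = 0.1745
  γ: GS value = (2 - (3)·-0.2000 - (-2)·0.1745) / (6) = 0.4915;  γ ← (1−ω)·0.0000 + ω·0.4915 = 0.2949
Iteration 2:
  α: GS value = (-3 - (3)·0.1745 - (2)·0.2949) / (9) = -0.4570;  α ← (1−ω)·-0.2000 + ω·-0.4570 = -0.3542
  β: GS value = (2 - (-2)·-0.3542 - (1.5)·0.2949) / (5.5) = 0.1544;  β ← (1−ω)·0.1745 + ω·0.1544 = 0.1624
  γ: GS value = (2 - (3)·-0.3542 - (-2)·0.1624) / (6) = 0.5646;  γ ← (1−ω)·0.2949 + ω·0.5646 = 0.4567

(-0.3542, 0.1624, 0.4567)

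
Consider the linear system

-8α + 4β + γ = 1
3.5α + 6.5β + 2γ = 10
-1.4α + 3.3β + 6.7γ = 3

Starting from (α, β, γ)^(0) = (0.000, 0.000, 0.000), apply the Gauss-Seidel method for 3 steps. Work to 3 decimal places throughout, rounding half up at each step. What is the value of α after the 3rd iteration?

0.523

Iteration 1:
  α = (1 - (4)·0.000 - (1)·0.000) / (-8) = -0.125
  β = (10 - (3.5)·-0.125 - (2)·0.000) / (6.5) = 1.606
  γ = (3 - (-1.4)·-0.125 - (3.3)·1.606) / (6.7) = -0.369
Iteration 2:
  α = (1 - (4)·1.606 - (1)·-0.369) / (-8) = 0.632
  β = (10 - (3.5)·0.632 - (2)·-0.369) / (6.5) = 1.312
  γ = (3 - (-1.4)·0.632 - (3.3)·1.312) / (6.7) = -0.066
Iteration 3:
  α = (1 - (4)·1.312 - (1)·-0.066) / (-8) = 0.523
  β = (10 - (3.5)·0.523 - (2)·-0.066) / (6.5) = 1.277
  γ = (3 - (-1.4)·0.523 - (3.3)·1.277) / (6.7) = -0.072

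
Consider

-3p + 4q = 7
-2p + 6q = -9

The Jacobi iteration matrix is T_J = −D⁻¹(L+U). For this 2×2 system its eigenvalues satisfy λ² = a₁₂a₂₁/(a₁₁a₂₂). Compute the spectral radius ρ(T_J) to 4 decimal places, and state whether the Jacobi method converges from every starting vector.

0.6667

a₁₂a₂₁/(a₁₁a₂₂) = (4)·(-2) / ((-3)·(6)) = 0.444444
ρ = √|0.444444| = √0.444444 = 0.6667
ρ < 1, so Jacobi converges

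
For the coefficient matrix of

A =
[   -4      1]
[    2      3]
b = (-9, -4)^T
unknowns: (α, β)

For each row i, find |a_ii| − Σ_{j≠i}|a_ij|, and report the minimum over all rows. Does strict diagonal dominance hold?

1

row 1: |-4| − (1) = 3
row 2: |3| − (2) = 1
minimum over rows = 1 → strictly diagonally dominant (convergence guaranteed)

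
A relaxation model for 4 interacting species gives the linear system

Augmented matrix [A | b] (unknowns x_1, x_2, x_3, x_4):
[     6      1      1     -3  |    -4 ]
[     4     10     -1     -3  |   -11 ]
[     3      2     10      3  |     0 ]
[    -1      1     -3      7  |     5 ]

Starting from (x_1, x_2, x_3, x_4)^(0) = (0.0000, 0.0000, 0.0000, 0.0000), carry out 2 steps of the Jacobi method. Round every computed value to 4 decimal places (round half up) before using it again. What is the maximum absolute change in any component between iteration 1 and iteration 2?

0.5405

Iteration 1:
  x_1 = (-4 - (1)·0.0000 - (1)·0.0000 - (-3)·0.0000) / (6) = -0.6667
  x_2 = (-11 - (4)·0.0000 - (-1)·0.0000 - (-3)·0.0000) / (10) = -1.1000
  x_3 = (0 - (3)·0.0000 - (2)·0.0000 - (3)·0.0000) / (10) = 0.0000
  x_4 = (5 - (-1)·0.0000 - (1)·0.0000 - (-3)·0.0000) / (7) = 0.7143
Iteration 2:
  x_1 = (-4 - (1)·-1.1000 - (1)·0.0000 - (-3)·0.7143) / (6) = -0.1262
  x_2 = (-11 - (4)·-0.6667 - (-1)·0.0000 - (-3)·0.7143) / (10) = -0.6190
  x_3 = (0 - (3)·-0.6667 - (2)·-1.1000 - (3)·0.7143) / (10) = 0.2057
  x_4 = (5 - (-1)·-0.6667 - (1)·-1.1000 - (-3)·0.0000) / (7) = 0.7762
Change: (0.5405, 0.4810, 0.2057, 0.0619) → max |·| = 0.5405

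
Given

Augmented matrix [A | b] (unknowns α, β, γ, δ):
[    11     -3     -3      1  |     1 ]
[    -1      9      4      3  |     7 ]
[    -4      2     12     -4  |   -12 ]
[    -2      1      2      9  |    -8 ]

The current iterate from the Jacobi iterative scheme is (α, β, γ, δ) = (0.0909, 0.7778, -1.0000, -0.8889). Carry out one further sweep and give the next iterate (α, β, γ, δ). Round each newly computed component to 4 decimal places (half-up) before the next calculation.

One sweep:
  α = (1 - (-3)·0.7778 - (-3)·-1.0000 - (1)·-0.8889) / (11) = 0.1111
  β = (7 - (-1)·0.0909 - (4)·-1.0000 - (3)·-0.8889) / (9) = 1.5286
  γ = (-12 - (-4)·0.0909 - (2)·0.7778 - (-4)·-0.8889) / (12) = -1.3956
  δ = (-8 - (-2)·0.0909 - (1)·0.7778 - (2)·-1.0000) / (9) = -0.7329

(0.1111, 1.5286, -1.3956, -0.7329)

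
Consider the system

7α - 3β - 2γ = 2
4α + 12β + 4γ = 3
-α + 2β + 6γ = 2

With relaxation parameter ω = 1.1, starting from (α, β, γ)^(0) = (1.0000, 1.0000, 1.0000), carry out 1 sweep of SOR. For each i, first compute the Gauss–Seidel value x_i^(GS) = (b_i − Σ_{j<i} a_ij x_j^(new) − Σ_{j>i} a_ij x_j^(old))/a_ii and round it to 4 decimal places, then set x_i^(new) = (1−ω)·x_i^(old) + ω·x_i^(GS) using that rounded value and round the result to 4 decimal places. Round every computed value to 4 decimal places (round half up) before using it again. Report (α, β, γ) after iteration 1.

Iteration 1:
  α: GS value = (2 - (-3)·1.0000 - (-2)·1.0000) / (7) = 1.0000;  α ← (1−ω)·1.0000 + ω·1.0000 = 1.0000
  β: GS value = (3 - (4)·1.0000 - (4)·1.0000) / (12) = -0.4167;  β ← (1−ω)·1.0000 + ω·-0.4167 = -0.5584
  γ: GS value = (2 - (-1)·1.0000 - (2)·-0.5584) / (6) = 0.6861;  γ ← (1−ω)·1.0000 + ω·0.6861 = 0.6547

(1.0000, -0.5584, 0.6547)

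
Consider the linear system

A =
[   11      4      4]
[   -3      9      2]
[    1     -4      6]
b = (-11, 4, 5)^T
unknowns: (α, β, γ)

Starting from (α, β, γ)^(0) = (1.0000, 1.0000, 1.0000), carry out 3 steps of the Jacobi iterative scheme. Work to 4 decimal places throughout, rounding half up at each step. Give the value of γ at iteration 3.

Iteration 1:
  α = (-11 - (4)·1.0000 - (4)·1.0000) / (11) = -1.7273
  β = (4 - (-3)·1.0000 - (2)·1.0000) / (9) = 0.5556
  γ = (5 - (1)·1.0000 - (-4)·1.0000) / (6) = 1.3333
Iteration 2:
  α = (-11 - (4)·0.5556 - (4)·1.3333) / (11) = -1.6869
  β = (4 - (-3)·-1.7273 - (2)·1.3333) / (9) = -0.4276
  γ = (5 - (1)·-1.7273 - (-4)·0.5556) / (6) = 1.4916
Iteration 3:
  α = (-11 - (4)·-0.4276 - (4)·1.4916) / (11) = -1.3869
  β = (4 - (-3)·-1.6869 - (2)·1.4916) / (9) = -0.4493
  γ = (5 - (1)·-1.6869 - (-4)·-0.4276) / (6) = 0.8294

0.8294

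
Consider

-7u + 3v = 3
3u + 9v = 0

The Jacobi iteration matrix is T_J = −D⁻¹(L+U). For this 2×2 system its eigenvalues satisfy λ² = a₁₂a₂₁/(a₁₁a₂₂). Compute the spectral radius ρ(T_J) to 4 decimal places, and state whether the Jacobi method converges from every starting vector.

a₁₂a₂₁/(a₁₁a₂₂) = (3)·(3) / ((-7)·(9)) = -0.142857
ρ = √|-0.142857| = √0.142857 = 0.3780
ρ < 1, so Jacobi converges

0.3780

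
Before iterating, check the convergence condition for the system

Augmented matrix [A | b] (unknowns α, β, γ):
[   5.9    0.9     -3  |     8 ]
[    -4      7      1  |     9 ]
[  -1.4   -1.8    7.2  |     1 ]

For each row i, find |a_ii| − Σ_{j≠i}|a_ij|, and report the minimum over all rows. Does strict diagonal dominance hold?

2

row 1: |5.9| − (0.9+3) = 2
row 2: |7| − (4+1) = 2
row 3: |7.2| − (1.4+1.8) = 4
minimum over rows = 2 → strictly diagonally dominant (convergence guaranteed)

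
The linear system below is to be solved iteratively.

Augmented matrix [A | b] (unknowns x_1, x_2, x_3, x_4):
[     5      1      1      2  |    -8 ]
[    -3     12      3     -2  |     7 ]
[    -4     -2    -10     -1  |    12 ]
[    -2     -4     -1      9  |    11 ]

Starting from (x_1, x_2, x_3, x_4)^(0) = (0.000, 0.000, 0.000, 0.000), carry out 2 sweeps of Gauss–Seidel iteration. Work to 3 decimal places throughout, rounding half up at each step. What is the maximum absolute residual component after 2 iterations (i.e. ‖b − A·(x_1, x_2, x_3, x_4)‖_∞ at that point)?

Iteration 1:
  x_1 = (-8 - (1)·0.000 - (1)·0.000 - (2)·0.000) / (5) = -1.600
  x_2 = (7 - (-3)·-1.600 - (3)·0.000 - (-2)·0.000) / (12) = 0.183
  x_3 = (12 - (-4)·-1.600 - (-2)·0.183 - (-1)·0.000) / (-10) = -0.597
  x_4 = (11 - (-2)·-1.600 - (-4)·0.183 - (-1)·-0.597) / (9) = 0.882
Iteration 2:
  x_1 = (-8 - (1)·0.183 - (1)·-0.597 - (2)·0.882) / (5) = -1.870
  x_2 = (7 - (-3)·-1.870 - (3)·-0.597 - (-2)·0.882) / (12) = 0.412
  x_3 = (12 - (-4)·-1.870 - (-2)·0.412 - (-1)·0.882) / (-10) = -0.623
  x_4 = (11 - (-2)·-1.870 - (-4)·0.412 - (-1)·-0.623) / (9) = 0.921
Residual b − A·x = (-0.281, 0.157, 0.035, -0.004); ∞-norm = 0.281

0.281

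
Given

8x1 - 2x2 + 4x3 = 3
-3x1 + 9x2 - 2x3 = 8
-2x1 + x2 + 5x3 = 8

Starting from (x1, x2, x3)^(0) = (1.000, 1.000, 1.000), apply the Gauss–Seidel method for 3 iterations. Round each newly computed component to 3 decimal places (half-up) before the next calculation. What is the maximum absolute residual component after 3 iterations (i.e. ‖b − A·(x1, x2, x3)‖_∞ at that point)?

0.072

Iteration 1:
  x1 = (3 - (-2)·1.000 - (4)·1.000) / (8) = 0.125
  x2 = (8 - (-3)·0.125 - (-2)·1.000) / (9) = 1.153
  x3 = (8 - (-2)·0.125 - (1)·1.153) / (5) = 1.419
Iteration 2:
  x1 = (3 - (-2)·1.153 - (4)·1.419) / (8) = -0.046
  x2 = (8 - (-3)·-0.046 - (-2)·1.419) / (9) = 1.189
  x3 = (8 - (-2)·-0.046 - (1)·1.189) / (5) = 1.344
Iteration 3:
  x1 = (3 - (-2)·1.189 - (4)·1.344) / (8) = 0.000
  x2 = (8 - (-3)·0.000 - (-2)·1.344) / (9) = 1.188
  x3 = (8 - (-2)·0.000 - (1)·1.188) / (5) = 1.362
Residual b − A·x = (-0.072, 0.032, 0.002); ∞-norm = 0.072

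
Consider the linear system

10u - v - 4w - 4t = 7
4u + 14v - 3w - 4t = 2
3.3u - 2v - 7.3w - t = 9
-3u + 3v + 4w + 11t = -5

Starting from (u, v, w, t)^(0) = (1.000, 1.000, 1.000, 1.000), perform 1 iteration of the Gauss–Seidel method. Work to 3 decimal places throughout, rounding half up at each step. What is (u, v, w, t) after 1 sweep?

Iteration 1:
  u = (7 - (-1)·1.000 - (-4)·1.000 - (-4)·1.000) / (10) = 1.600
  v = (2 - (4)·1.600 - (-3)·1.000 - (-4)·1.000) / (14) = 0.186
  w = (9 - (3.3)·1.600 - (-2)·0.186 - (-1)·1.000) / (-7.3) = -0.698
  t = (-5 - (-3)·1.600 - (3)·0.186 - (4)·-0.698) / (11) = 0.185

(1.600, 0.186, -0.698, 0.185)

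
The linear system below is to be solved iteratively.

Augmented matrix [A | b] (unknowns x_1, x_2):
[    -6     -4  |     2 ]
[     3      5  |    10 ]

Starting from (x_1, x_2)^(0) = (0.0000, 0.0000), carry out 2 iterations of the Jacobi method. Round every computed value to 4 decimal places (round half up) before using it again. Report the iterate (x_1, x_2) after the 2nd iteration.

Iteration 1:
  x_1 = (2 - (-4)·0.0000) / (-6) = -0.3333
  x_2 = (10 - (3)·0.0000) / (5) = 2.0000
Iteration 2:
  x_1 = (2 - (-4)·2.0000) / (-6) = -1.6667
  x_2 = (10 - (3)·-0.3333) / (5) = 2.2000

(-1.6667, 2.2000)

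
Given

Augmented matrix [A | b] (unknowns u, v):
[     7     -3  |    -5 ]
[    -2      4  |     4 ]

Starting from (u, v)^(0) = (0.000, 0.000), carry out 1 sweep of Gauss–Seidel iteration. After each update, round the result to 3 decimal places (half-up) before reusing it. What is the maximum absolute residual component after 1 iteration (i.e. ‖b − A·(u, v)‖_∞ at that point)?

1.927

Iteration 1:
  u = (-5 - (-3)·0.000) / (7) = -0.714
  v = (4 - (-2)·-0.714) / (4) = 0.643
Residual b − A·x = (1.927, 0.000); ∞-norm = 1.927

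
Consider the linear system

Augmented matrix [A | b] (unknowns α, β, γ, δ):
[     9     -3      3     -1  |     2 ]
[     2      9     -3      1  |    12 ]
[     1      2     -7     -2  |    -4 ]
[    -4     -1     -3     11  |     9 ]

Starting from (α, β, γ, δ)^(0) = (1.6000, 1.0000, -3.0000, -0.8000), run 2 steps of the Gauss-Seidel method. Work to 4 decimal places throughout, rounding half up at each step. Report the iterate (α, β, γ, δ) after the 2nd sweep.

Iteration 1:
  α = (2 - (-3)·1.0000 - (3)·-3.0000 - (-1)·-0.8000) / (9) = 1.4667
  β = (12 - (2)·1.4667 - (-3)·-3.0000 - (1)·-0.8000) / (9) = 0.0963
  γ = (-4 - (1)·1.4667 - (2)·0.0963 - (-2)·-0.8000) / (-7) = 1.0370
  δ = (9 - (-4)·1.4667 - (-1)·0.0963 - (-3)·1.0370) / (11) = 1.6431
Iteration 2:
  α = (2 - (-3)·0.0963 - (3)·1.0370 - (-1)·1.6431) / (9) = 0.0912
  β = (12 - (2)·0.0912 - (-3)·1.0370 - (1)·1.6431) / (9) = 1.4762
  γ = (-4 - (1)·0.0912 - (2)·1.4762 - (-2)·1.6431) / (-7) = 0.5368
  δ = (9 - (-4)·0.0912 - (-1)·1.4762 - (-3)·0.5368) / (11) = 1.1319

(0.0912, 1.4762, 0.5368, 1.1319)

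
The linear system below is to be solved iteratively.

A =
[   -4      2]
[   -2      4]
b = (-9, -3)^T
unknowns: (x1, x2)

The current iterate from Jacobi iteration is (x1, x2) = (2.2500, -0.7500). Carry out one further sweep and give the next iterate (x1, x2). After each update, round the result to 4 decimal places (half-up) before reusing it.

(1.8750, 0.3750)

One sweep:
  x1 = (-9 - (2)·-0.7500) / (-4) = 1.8750
  x2 = (-3 - (-2)·2.2500) / (4) = 0.3750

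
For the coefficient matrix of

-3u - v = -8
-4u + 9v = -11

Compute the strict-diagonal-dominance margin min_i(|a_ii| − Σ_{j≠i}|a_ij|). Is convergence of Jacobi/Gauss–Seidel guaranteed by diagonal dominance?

2

row 1: |-3| − (1) = 2
row 2: |9| − (4) = 5
minimum over rows = 2 → strictly diagonally dominant (convergence guaranteed)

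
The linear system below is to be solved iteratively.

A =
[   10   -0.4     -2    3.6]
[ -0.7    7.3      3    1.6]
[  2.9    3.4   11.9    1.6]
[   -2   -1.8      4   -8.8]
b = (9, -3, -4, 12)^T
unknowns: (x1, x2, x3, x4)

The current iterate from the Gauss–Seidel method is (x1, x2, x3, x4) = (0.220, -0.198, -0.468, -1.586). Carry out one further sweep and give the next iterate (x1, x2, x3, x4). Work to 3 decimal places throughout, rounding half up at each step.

One sweep:
  x1 = (9 - (-0.4)·-0.198 - (-2)·-0.468 - (3.6)·-1.586) / (10) = 1.369
  x2 = (-3 - (-0.7)·1.369 - (3)·-0.468 - (1.6)·-1.586) / (7.3) = 0.260
  x3 = (-4 - (2.9)·1.369 - (3.4)·0.260 - (1.6)·-1.586) / (11.9) = -0.531
  x4 = (12 - (-2)·1.369 - (-1.8)·0.260 - (4)·-0.531) / (-8.8) = -1.969

(1.369, 0.260, -0.531, -1.969)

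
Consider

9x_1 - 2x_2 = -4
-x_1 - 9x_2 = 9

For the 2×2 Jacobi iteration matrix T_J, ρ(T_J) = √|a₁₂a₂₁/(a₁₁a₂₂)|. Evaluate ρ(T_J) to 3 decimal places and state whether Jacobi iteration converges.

0.157

a₁₂a₂₁/(a₁₁a₂₂) = (-2)·(-1) / ((9)·(-9)) = -0.024691
ρ = √|-0.024691| = √0.024691 = 0.157
ρ < 1, so Jacobi converges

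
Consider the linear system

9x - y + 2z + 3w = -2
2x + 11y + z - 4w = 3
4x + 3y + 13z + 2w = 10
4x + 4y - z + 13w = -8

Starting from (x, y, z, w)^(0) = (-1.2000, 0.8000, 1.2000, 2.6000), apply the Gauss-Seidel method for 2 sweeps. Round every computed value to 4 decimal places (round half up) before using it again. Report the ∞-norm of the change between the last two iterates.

Iteration 1:
  x = (-2 - (-1)·0.8000 - (2)·1.2000 - (3)·2.6000) / (9) = -1.2667
  y = (3 - (2)·-1.2667 - (1)·1.2000 - (-4)·2.6000) / (11) = 1.3394
  z = (10 - (4)·-1.2667 - (3)·1.3394 - (2)·2.6000) / (13) = 0.4499
  w = (-8 - (4)·-1.2667 - (4)·1.3394 - (-1)·0.4499) / (13) = -0.6031
Iteration 2:
  x = (-2 - (-1)·1.3394 - (2)·0.4499 - (3)·-0.6031) / (9) = 0.0277
  y = (3 - (2)·0.0277 - (1)·0.4499 - (-4)·-0.6031) / (11) = 0.0075
  z = (10 - (4)·0.0277 - (3)·0.0075 - (2)·-0.6031) / (13) = 0.8518
  w = (-8 - (4)·0.0277 - (4)·0.0075 - (-1)·0.8518) / (13) = -0.5607
Change: (1.2944, -1.3319, 0.4019, 0.0424) → max |·| = 1.3319

1.3319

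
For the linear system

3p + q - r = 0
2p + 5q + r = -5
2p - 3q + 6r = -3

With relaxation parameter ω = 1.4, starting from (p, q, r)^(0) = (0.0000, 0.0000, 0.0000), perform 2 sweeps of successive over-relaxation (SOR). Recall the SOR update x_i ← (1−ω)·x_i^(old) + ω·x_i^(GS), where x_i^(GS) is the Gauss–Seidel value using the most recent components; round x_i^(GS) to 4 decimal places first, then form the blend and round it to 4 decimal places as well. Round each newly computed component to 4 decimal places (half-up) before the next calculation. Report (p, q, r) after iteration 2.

(-0.1306, -0.2965, -0.1746)

Iteration 1:
  p: GS value = (0 - (1)·0.0000 - (-1)·0.0000) / (3) = 0.0000;  p ← (1−ω)·0.0000 + ω·0.0000 = 0.0000
  q: GS value = (-5 - (2)·0.0000 - (1)·0.0000) / (5) = -1.0000;  q ← (1−ω)·0.0000 + ω·-1.0000 = -1.4000
  r: GS value = (-3 - (2)·0.0000 - (-3)·-1.4000) / (6) = -1.2000;  r ← (1−ω)·0.0000 + ω·-1.2000 = -1.6800
Iteration 2:
  p: GS value = (0 - (1)·-1.4000 - (-1)·-1.6800) / (3) = -0.0933;  p ← (1−ω)·0.0000 + ω·-0.0933 = -0.1306
  q: GS value = (-5 - (2)·-0.1306 - (1)·-1.6800) / (5) = -0.6118;  q ← (1−ω)·-1.4000 + ω·-0.6118 = -0.2965
  r: GS value = (-3 - (2)·-0.1306 - (-3)·-0.2965) / (6) = -0.6047;  r ← (1−ω)·-1.6800 + ω·-0.6047 = -0.1746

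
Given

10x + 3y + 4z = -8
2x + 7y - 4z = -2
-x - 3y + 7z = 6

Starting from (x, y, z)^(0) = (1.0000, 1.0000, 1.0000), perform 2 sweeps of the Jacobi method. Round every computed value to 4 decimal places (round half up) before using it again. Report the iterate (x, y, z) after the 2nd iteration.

(-1.3714, 0.9592, 0.6429)

Iteration 1:
  x = (-8 - (3)·1.0000 - (4)·1.0000) / (10) = -1.5000
  y = (-2 - (2)·1.0000 - (-4)·1.0000) / (7) = 0.0000
  z = (6 - (-1)·1.0000 - (-3)·1.0000) / (7) = 1.4286
Iteration 2:
  x = (-8 - (3)·0.0000 - (4)·1.4286) / (10) = -1.3714
  y = (-2 - (2)·-1.5000 - (-4)·1.4286) / (7) = 0.9592
  z = (6 - (-1)·-1.5000 - (-3)·0.0000) / (7) = 0.6429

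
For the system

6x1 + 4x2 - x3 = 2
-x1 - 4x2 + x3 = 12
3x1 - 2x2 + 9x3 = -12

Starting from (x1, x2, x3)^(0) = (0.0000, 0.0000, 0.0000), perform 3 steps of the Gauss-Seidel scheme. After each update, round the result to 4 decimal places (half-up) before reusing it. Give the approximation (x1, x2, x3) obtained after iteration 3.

Iteration 1:
  x1 = (2 - (4)·0.0000 - (-1)·0.0000) / (6) = 0.3333
  x2 = (12 - (-1)·0.3333 - (1)·0.0000) / (-4) = -3.0833
  x3 = (-12 - (3)·0.3333 - (-2)·-3.0833) / (9) = -2.1296
Iteration 2:
  x1 = (2 - (4)·-3.0833 - (-1)·-2.1296) / (6) = 2.0339
  x2 = (12 - (-1)·2.0339 - (1)·-2.1296) / (-4) = -4.0409
  x3 = (-12 - (3)·2.0339 - (-2)·-4.0409) / (9) = -2.9093
Iteration 3:
  x1 = (2 - (4)·-4.0409 - (-1)·-2.9093) / (6) = 2.5424
  x2 = (12 - (-1)·2.5424 - (1)·-2.9093) / (-4) = -4.3629
  x3 = (-12 - (3)·2.5424 - (-2)·-4.3629) / (9) = -3.1503

(2.5424, -4.3629, -3.1503)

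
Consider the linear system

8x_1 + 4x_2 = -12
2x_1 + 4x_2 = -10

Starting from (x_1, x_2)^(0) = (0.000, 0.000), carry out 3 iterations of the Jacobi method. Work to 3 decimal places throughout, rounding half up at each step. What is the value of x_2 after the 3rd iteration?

Iteration 1:
  x_1 = (-12 - (4)·0.000) / (8) = -1.500
  x_2 = (-10 - (2)·0.000) / (4) = -2.500
Iteration 2:
  x_1 = (-12 - (4)·-2.500) / (8) = -0.250
  x_2 = (-10 - (2)·-1.500) / (4) = -1.750
Iteration 3:
  x_1 = (-12 - (4)·-1.750) / (8) = -0.625
  x_2 = (-10 - (2)·-0.250) / (4) = -2.375

-2.375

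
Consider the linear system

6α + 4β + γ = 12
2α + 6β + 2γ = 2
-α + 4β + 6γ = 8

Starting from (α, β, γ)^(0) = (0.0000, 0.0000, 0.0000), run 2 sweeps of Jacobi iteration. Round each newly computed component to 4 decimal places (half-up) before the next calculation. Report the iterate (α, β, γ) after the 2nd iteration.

Iteration 1:
  α = (12 - (4)·0.0000 - (1)·0.0000) / (6) = 2.0000
  β = (2 - (2)·0.0000 - (2)·0.0000) / (6) = 0.3333
  γ = (8 - (-1)·0.0000 - (4)·0.0000) / (6) = 1.3333
Iteration 2:
  α = (12 - (4)·0.3333 - (1)·1.3333) / (6) = 1.5556
  β = (2 - (2)·2.0000 - (2)·1.3333) / (6) = -0.7778
  γ = (8 - (-1)·2.0000 - (4)·0.3333) / (6) = 1.4445

(1.5556, -0.7778, 1.4445)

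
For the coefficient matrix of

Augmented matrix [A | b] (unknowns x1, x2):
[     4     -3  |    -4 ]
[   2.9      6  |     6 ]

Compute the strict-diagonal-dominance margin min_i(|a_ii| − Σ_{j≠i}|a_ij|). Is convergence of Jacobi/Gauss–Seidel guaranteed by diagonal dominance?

1

row 1: |4| − (3) = 1
row 2: |6| − (2.9) = 3.1
minimum over rows = 1 → strictly diagonally dominant (convergence guaranteed)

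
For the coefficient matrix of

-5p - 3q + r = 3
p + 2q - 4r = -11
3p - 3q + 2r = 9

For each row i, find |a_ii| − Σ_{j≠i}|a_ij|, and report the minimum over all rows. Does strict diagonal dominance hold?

row 1: |-5| − (3+1) = 1
row 2: |2| − (1+4) = -3
row 3: |2| − (3+3) = -4
minimum over rows = -4 → not strictly diagonally dominant

-4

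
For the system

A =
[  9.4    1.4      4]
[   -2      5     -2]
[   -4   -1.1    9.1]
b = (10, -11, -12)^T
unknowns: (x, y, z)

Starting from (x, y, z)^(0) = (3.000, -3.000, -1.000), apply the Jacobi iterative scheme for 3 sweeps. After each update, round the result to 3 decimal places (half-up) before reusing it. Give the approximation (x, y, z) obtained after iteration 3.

(1.569, -1.884, -0.881)

Iteration 1:
  x = (10 - (1.4)·-3.000 - (4)·-1.000) / (9.4) = 1.936
  y = (-11 - (-2)·3.000 - (-2)·-1.000) / (5) = -1.400
  z = (-12 - (-4)·3.000 - (-1.1)·-3.000) / (9.1) = -0.363
Iteration 2:
  x = (10 - (1.4)·-1.400 - (4)·-0.363) / (9.4) = 1.427
  y = (-11 - (-2)·1.936 - (-2)·-0.363) / (5) = -1.571
  z = (-12 - (-4)·1.936 - (-1.1)·-1.400) / (9.1) = -0.637
Iteration 3:
  x = (10 - (1.4)·-1.571 - (4)·-0.637) / (9.4) = 1.569
  y = (-11 - (-2)·1.427 - (-2)·-0.637) / (5) = -1.884
  z = (-12 - (-4)·1.427 - (-1.1)·-1.571) / (9.1) = -0.881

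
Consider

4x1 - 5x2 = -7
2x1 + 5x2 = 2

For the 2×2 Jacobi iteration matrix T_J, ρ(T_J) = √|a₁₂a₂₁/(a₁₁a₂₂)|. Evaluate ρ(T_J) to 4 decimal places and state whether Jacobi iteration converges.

0.7071

a₁₂a₂₁/(a₁₁a₂₂) = (-5)·(2) / ((4)·(5)) = -0.500000
ρ = √|-0.500000| = √0.500000 = 0.7071
ρ < 1, so Jacobi converges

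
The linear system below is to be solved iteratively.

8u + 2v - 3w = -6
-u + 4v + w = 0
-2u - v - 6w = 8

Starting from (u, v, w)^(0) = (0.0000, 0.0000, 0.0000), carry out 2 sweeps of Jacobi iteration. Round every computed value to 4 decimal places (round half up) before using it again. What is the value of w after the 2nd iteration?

-1.0833

Iteration 1:
  u = (-6 - (2)·0.0000 - (-3)·0.0000) / (8) = -0.7500
  v = (0 - (-1)·0.0000 - (1)·0.0000) / (4) = 0.0000
  w = (8 - (-2)·0.0000 - (-1)·0.0000) / (-6) = -1.3333
Iteration 2:
  u = (-6 - (2)·0.0000 - (-3)·-1.3333) / (8) = -1.2500
  v = (0 - (-1)·-0.7500 - (1)·-1.3333) / (4) = 0.1458
  w = (8 - (-2)·-0.7500 - (-1)·0.0000) / (-6) = -1.0833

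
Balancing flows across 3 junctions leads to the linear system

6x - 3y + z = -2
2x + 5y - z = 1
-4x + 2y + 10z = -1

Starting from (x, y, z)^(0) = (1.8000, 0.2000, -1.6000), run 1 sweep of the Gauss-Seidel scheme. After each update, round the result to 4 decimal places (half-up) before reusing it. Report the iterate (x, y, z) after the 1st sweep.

(0.0333, -0.1333, -0.0600)

Iteration 1:
  x = (-2 - (-3)·0.2000 - (1)·-1.6000) / (6) = 0.0333
  y = (1 - (2)·0.0333 - (-1)·-1.6000) / (5) = -0.1333
  z = (-1 - (-4)·0.0333 - (2)·-0.1333) / (10) = -0.0600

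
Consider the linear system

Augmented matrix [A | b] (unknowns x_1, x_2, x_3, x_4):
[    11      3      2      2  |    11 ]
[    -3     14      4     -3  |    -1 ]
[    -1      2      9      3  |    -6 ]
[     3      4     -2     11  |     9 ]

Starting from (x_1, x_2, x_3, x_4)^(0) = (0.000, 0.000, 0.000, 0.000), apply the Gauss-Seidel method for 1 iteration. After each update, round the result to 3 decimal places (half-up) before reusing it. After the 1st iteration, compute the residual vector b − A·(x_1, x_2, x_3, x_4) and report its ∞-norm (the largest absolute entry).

Iteration 1:
  x_1 = (11 - (3)·0.000 - (2)·0.000 - (2)·0.000) / (11) = 1.000
  x_2 = (-1 - (-3)·1.000 - (4)·0.000 - (-3)·0.000) / (14) = 0.143
  x_3 = (-6 - (-1)·1.000 - (2)·0.143 - (3)·0.000) / (9) = -0.587
  x_4 = (9 - (3)·1.000 - (4)·0.143 - (-2)·-0.587) / (11) = 0.387
Residual b − A·x = (-0.029, 3.507, -1.164, -0.003); ∞-norm = 3.507

3.507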